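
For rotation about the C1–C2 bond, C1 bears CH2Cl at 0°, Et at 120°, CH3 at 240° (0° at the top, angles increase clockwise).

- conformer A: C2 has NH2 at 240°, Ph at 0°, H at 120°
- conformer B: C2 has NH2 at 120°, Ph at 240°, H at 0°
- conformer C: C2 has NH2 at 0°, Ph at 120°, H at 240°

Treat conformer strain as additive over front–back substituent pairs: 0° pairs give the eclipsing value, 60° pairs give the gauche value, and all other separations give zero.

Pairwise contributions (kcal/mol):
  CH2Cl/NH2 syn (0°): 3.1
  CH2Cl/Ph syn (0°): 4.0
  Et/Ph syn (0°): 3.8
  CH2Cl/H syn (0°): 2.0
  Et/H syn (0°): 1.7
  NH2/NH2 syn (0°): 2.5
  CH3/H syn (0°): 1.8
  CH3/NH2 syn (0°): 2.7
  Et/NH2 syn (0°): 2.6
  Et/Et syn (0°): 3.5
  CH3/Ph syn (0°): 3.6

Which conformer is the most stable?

A (eclipsed): CH2Cl–Ph eclipsed, Et–H eclipsed, CH3–NH2 eclipsed; 4.0 + 1.7 + 2.7 = 8.4 kcal/mol.
B (eclipsed): CH2Cl–H eclipsed, Et–NH2 eclipsed, CH3–Ph eclipsed; 2.0 + 2.6 + 3.6 = 8.2 kcal/mol.
C (eclipsed): CH2Cl–NH2 eclipsed, Et–Ph eclipsed, CH3–H eclipsed; 3.1 + 3.8 + 1.8 = 8.7 kcal/mol.
B has the lowest total (8.2 kcal/mol).

B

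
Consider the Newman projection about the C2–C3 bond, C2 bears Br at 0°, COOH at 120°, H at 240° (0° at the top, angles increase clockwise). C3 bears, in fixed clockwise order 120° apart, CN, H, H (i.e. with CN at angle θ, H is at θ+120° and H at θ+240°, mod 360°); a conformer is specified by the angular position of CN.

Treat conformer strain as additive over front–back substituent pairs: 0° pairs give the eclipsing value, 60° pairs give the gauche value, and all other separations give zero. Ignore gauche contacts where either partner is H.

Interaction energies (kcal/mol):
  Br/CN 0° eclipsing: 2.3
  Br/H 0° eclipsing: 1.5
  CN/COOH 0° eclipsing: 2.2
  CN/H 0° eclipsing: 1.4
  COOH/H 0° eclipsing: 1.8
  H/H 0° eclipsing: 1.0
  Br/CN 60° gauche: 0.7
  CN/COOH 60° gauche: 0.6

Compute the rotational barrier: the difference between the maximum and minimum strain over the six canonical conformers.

4.5 kcal/mol

CN at 0° (eclipsed): Br–CN eclipsed, COOH–H eclipsed, H–H eclipsed; 2.3 + 1.8 + 1.0 = 5.1 kcal/mol.
CN at 60° (staggered): Br–CN gauche, COOH–CN gauche; 0.7 + 0.6 = 1.3 kcal/mol.
CN at 120° (eclipsed): Br–H eclipsed, COOH–CN eclipsed, H–H eclipsed; 1.5 + 2.2 + 1.0 = 4.7 kcal/mol.
CN at 180° (staggered): COOH–CN gauche; 0.6 = 0.6 kcal/mol.
CN at 240° (eclipsed): Br–H eclipsed, COOH–H eclipsed, H–CN eclipsed; 1.5 + 1.8 + 1.4 = 4.7 kcal/mol.
CN at 300° (staggered): Br–CN gauche; 0.7 = 0.7 kcal/mol.
Max at 0° (5.1 kcal/mol), min at 180° (0.6 kcal/mol); barrier = 4.5 kcal/mol.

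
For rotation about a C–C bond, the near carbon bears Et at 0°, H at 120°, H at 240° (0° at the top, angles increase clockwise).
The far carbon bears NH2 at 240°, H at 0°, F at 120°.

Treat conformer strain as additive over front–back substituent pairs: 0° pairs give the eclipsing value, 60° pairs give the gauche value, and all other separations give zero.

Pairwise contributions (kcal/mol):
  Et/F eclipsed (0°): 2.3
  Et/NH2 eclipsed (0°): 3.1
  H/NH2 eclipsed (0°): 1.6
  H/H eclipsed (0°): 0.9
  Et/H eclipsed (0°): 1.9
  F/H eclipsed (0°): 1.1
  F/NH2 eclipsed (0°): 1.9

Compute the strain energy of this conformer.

4.6 kcal/mol

This conformer (eclipsed): Et–H eclipsed, H–F eclipsed, H–NH2 eclipsed; 1.9 + 1.1 + 1.6 = 4.6 kcal/mol.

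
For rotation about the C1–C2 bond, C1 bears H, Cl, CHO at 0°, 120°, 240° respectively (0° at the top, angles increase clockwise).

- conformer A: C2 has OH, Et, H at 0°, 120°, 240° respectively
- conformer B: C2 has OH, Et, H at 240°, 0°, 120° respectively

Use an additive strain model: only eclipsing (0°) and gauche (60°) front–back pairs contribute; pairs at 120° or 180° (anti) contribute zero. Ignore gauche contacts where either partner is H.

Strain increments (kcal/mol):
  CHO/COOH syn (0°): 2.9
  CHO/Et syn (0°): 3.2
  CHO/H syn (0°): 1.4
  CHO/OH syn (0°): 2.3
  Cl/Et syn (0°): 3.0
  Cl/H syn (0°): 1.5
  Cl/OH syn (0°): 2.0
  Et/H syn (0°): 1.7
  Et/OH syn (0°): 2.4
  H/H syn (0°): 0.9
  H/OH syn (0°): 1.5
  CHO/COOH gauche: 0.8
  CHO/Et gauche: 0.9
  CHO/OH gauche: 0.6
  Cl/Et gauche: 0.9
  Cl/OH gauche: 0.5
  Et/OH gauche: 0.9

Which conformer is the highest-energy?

A (eclipsed): H–OH eclipsed, Cl–Et eclipsed, CHO–H eclipsed; 1.5 + 3.0 + 1.4 = 5.9 kcal/mol.
B (eclipsed): H–Et eclipsed, Cl–H eclipsed, CHO–OH eclipsed; 1.7 + 1.5 + 2.3 = 5.5 kcal/mol.
A has the highest total (5.9 kcal/mol).

A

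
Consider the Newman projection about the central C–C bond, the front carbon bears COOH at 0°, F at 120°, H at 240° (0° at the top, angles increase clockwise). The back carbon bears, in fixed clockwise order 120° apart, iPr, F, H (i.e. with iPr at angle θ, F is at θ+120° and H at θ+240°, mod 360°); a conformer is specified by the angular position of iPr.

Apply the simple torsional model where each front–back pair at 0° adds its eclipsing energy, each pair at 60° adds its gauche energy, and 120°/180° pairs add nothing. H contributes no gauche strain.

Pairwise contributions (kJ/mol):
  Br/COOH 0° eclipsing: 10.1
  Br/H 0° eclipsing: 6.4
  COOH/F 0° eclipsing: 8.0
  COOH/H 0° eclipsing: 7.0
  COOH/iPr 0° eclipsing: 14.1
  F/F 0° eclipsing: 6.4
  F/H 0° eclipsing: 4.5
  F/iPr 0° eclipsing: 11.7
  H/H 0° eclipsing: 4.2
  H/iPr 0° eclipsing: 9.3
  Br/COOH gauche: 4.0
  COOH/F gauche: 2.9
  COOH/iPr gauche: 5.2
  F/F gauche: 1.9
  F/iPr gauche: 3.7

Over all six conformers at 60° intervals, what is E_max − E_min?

18.1 kJ/mol

iPr at 0° (eclipsed): COOH(0°)/iPr(0°) eclipsed 14.1; F(120°)/F(120°) eclipsed 6.4; H(240°)/H(240°) eclipsed 4.2 → 24.7 kJ/mol.
iPr at 60° (staggered): COOH(0°)/iPr(60°) gauche 5.2; F(120°)/iPr(60°) gauche 3.7; F(120°)/F(180°) gauche 1.9 → 10.8 kJ/mol.
iPr at 120° (eclipsed): COOH(0°)/H(0°) eclipsed 7.0; F(120°)/iPr(120°) eclipsed 11.7; H(240°)/F(240°) eclipsed 4.5 → 23.2 kJ/mol.
iPr at 180° (staggered): COOH(0°)/F(300°) gauche 2.9; F(120°)/iPr(180°) gauche 3.7 → 6.6 kJ/mol.
iPr at 240° (eclipsed): COOH(0°)/F(0°) eclipsed 8.0; F(120°)/H(120°) eclipsed 4.5; H(240°)/iPr(240°) eclipsed 9.3 → 21.8 kJ/mol.
iPr at 300° (staggered): COOH(0°)/iPr(300°) gauche 5.2; COOH(0°)/F(60°) gauche 2.9; F(120°)/F(60°) gauche 1.9 → 10.0 kJ/mol.
Max at 0° (24.7 kJ/mol), min at 180° (6.6 kJ/mol); barrier = 18.1 kJ/mol.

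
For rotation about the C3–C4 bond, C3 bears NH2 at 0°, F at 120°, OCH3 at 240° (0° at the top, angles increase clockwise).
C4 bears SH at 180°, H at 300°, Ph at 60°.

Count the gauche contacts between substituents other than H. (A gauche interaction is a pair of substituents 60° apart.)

Non-H gauche pairs: NH2(0°)/Ph(60°); F(120°)/SH(180°); F(120°)/Ph(60°); OCH3(240°)/SH(180°) — 4 interactions.

4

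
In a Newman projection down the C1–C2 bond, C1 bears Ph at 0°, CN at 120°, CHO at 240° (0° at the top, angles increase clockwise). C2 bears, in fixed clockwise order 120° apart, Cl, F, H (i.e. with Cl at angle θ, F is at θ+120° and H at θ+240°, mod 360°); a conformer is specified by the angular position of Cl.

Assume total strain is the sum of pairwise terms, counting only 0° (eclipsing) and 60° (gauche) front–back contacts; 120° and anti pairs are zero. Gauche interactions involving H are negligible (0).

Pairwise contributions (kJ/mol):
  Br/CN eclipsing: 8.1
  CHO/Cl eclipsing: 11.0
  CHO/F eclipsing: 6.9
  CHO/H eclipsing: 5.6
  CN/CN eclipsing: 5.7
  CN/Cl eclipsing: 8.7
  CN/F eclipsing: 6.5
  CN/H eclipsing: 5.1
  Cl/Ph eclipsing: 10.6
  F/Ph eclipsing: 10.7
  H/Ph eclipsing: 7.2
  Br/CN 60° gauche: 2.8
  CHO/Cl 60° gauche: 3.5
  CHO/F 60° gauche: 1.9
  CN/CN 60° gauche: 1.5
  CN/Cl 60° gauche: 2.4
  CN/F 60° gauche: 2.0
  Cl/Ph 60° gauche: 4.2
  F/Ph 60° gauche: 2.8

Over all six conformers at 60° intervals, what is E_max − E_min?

16.3 kJ/mol

Cl at 0° is eclipsed. Ph at 0° is eclipsed with Cl at 0° (10.6); CN at 120° is eclipsed with F at 120° (6.5); CHO at 240° is eclipsed with H at 240° (5.6). Total 22.7 kJ/mol.
Cl at 60° is staggered. Ph at 0° is gauche with Cl at 60° (4.2); CN at 120° is gauche with Cl at 60° (2.4); CN at 120° is gauche with F at 180° (2.0); CHO at 240° is gauche with F at 180° (1.9). Total 10.5 kJ/mol.
Cl at 120° is eclipsed. Ph at 0° is eclipsed with H at 0° (7.2); CN at 120° is eclipsed with Cl at 120° (8.7); CHO at 240° is eclipsed with F at 240° (6.9). Total 22.8 kJ/mol.
Cl at 180° is staggered. Ph at 0° is gauche with F at 300° (2.8); CN at 120° is gauche with Cl at 180° (2.4); CHO at 240° is gauche with Cl at 180° (3.5); CHO at 240° is gauche with F at 300° (1.9). Total 10.6 kJ/mol.
Cl at 240° is eclipsed. Ph at 0° is eclipsed with F at 0° (10.7); CN at 120° is eclipsed with H at 120° (5.1); CHO at 240° is eclipsed with Cl at 240° (11.0). Total 26.8 kJ/mol.
Cl at 300° is staggered. Ph at 0° is gauche with Cl at 300° (4.2); Ph at 0° is gauche with F at 60° (2.8); CN at 120° is gauche with F at 60° (2.0); CHO at 240° is gauche with Cl at 300° (3.5). Total 12.5 kJ/mol.
Max at 240° (26.8 kJ/mol), min at 60° (10.5 kJ/mol); barrier = 16.3 kJ/mol.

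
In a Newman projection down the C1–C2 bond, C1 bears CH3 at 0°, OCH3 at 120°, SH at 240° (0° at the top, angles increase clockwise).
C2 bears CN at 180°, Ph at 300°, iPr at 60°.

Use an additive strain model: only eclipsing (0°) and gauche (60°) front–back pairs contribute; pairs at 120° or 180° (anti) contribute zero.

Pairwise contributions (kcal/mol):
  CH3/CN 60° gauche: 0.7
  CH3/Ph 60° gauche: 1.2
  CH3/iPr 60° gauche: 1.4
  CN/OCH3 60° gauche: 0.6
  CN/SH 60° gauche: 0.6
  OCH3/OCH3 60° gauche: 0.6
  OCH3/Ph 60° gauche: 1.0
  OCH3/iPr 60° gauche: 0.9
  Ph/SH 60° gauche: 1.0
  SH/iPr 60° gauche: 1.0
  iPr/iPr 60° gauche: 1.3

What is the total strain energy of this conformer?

This conformer (staggered): CH3–Ph gauche, CH3–iPr gauche, OCH3–CN gauche, OCH3–iPr gauche, SH–CN gauche, SH–Ph gauche; 1.2 + 1.4 + 0.6 + 0.9 + 0.6 + 1.0 = 5.7 kcal/mol.

5.7 kcal/mol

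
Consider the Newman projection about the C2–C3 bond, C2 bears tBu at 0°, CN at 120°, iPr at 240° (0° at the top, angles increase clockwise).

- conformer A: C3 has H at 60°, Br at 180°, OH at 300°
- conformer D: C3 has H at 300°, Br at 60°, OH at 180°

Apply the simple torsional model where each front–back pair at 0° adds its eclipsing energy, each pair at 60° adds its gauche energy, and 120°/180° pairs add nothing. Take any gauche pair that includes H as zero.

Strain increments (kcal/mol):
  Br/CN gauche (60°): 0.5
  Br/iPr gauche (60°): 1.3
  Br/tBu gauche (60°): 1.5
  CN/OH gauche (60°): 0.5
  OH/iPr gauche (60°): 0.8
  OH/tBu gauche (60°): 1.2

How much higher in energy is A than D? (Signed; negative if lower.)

+0.5 kcal/mol

A (staggered): tBu(0°)/OH(300°) gauche 1.2; CN(120°)/Br(180°) gauche 0.5; iPr(240°)/Br(180°) gauche 1.3; iPr(240°)/OH(300°) gauche 0.8 → 3.8 kcal/mol.
D (staggered): tBu(0°)/Br(60°) gauche 1.5; CN(120°)/Br(60°) gauche 0.5; CN(120°)/OH(180°) gauche 0.5; iPr(240°)/OH(180°) gauche 0.8 → 3.3 kcal/mol.
E(A) − E(D) = 3.8 − 3.3 = +0.5 kcal/mol.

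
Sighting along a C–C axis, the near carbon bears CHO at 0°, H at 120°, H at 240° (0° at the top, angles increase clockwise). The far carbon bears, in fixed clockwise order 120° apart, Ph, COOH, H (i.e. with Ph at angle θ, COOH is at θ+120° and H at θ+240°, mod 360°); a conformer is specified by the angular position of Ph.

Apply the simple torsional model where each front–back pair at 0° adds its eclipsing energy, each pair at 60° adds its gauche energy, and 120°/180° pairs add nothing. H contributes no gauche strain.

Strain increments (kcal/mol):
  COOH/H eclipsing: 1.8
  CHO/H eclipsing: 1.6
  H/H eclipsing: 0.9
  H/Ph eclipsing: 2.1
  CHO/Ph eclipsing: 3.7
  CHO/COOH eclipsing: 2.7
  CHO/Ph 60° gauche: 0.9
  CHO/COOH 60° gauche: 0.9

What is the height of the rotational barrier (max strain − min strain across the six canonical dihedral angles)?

5.5 kcal/mol

Ph at 0° (eclipsed): CHO–Ph eclipsed, H–COOH eclipsed, H–H eclipsed; 3.7 + 1.8 + 0.9 = 6.4 kcal/mol.
Ph at 60° (staggered): CHO–Ph gauche; 0.9 = 0.9 kcal/mol.
Ph at 120° (eclipsed): CHO–H eclipsed, H–Ph eclipsed, H–COOH eclipsed; 1.6 + 2.1 + 1.8 = 5.5 kcal/mol.
Ph at 180° (staggered): CHO–COOH gauche; 0.9 = 0.9 kcal/mol.
Ph at 240° (eclipsed): CHO–COOH eclipsed, H–H eclipsed, H–Ph eclipsed; 2.7 + 0.9 + 2.1 = 5.7 kcal/mol.
Ph at 300° (staggered): CHO–Ph gauche, CHO–COOH gauche; 0.9 + 0.9 = 1.8 kcal/mol.
Max at 0° (6.4 kcal/mol), min at 60° (0.9 kcal/mol); barrier = 5.5 kcal/mol.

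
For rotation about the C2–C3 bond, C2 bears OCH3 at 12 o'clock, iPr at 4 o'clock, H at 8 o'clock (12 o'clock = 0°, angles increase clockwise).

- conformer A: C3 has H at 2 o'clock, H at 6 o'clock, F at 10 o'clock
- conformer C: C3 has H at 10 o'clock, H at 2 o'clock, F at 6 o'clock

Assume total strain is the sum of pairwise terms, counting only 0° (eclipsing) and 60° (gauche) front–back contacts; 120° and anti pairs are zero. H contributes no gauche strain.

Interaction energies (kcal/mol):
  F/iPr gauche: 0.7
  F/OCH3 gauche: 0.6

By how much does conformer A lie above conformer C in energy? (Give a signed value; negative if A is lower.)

-0.1 kcal/mol

A is staggered. OCH3 at 0° is gauche with F at 300° (0.6). Total 0.6 kcal/mol.
C is staggered. iPr at 120° is gauche with F at 180° (0.7). Total 0.7 kcal/mol.
E(A) − E(C) = 0.6 − 0.7 = -0.1 kcal/mol.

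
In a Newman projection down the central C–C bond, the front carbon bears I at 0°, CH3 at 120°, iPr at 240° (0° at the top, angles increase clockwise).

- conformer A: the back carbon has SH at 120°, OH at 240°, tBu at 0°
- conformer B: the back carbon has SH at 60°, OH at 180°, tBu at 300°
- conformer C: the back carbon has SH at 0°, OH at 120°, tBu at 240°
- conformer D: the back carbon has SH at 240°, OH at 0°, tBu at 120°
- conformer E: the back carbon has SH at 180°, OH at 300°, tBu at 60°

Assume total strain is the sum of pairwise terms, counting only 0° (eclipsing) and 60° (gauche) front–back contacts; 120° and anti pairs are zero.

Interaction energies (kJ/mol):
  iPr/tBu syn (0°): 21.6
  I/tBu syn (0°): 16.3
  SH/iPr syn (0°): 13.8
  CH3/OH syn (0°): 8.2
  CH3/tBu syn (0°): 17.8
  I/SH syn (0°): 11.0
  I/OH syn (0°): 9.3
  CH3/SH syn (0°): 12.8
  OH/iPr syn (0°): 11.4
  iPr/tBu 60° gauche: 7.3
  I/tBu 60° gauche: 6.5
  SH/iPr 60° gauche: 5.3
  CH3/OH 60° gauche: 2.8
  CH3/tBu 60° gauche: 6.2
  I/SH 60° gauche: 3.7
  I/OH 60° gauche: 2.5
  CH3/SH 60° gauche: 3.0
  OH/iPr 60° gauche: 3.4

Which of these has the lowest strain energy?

A (eclipsed): I(0°)/tBu(0°) eclipsed 16.3; CH3(120°)/SH(120°) eclipsed 12.8; iPr(240°)/OH(240°) eclipsed 11.4 → 40.5 kJ/mol.
B (staggered): I(0°)/SH(60°) gauche 3.7; I(0°)/tBu(300°) gauche 6.5; CH3(120°)/SH(60°) gauche 3.0; CH3(120°)/OH(180°) gauche 2.8; iPr(240°)/OH(180°) gauche 3.4; iPr(240°)/tBu(300°) gauche 7.3 → 26.7 kJ/mol.
C (eclipsed): I(0°)/SH(0°) eclipsed 11.0; CH3(120°)/OH(120°) eclipsed 8.2; iPr(240°)/tBu(240°) eclipsed 21.6 → 40.8 kJ/mol.
D (eclipsed): I(0°)/OH(0°) eclipsed 9.3; CH3(120°)/tBu(120°) eclipsed 17.8; iPr(240°)/SH(240°) eclipsed 13.8 → 40.9 kJ/mol.
E (staggered): I(0°)/OH(300°) gauche 2.5; I(0°)/tBu(60°) gauche 6.5; CH3(120°)/SH(180°) gauche 3.0; CH3(120°)/tBu(60°) gauche 6.2; iPr(240°)/SH(180°) gauche 5.3; iPr(240°)/OH(300°) gauche 3.4 → 26.9 kJ/mol.
B has the lowest total (26.7 kJ/mol).

B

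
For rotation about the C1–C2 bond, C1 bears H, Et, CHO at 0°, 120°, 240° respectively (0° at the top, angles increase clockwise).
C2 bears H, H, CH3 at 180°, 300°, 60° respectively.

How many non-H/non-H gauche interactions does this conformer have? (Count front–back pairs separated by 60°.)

Non-H gauche pairs: Et(120°)/CH3(60°) — 1 interaction.

1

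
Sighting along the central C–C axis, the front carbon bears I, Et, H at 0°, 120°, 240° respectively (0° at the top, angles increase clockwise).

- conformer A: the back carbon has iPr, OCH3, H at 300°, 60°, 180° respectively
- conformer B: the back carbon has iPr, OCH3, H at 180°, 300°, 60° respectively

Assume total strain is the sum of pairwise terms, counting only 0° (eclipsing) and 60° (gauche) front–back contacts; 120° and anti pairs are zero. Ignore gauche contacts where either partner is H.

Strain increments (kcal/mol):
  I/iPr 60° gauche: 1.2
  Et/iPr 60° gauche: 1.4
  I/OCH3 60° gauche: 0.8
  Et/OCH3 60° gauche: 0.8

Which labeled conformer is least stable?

A (staggered): I(0°)/iPr(300°) gauche 1.2; I(0°)/OCH3(60°) gauche 0.8; Et(120°)/OCH3(60°) gauche 0.8 → 2.8 kcal/mol.
B (staggered): I(0°)/OCH3(300°) gauche 0.8; Et(120°)/iPr(180°) gauche 1.4 → 2.2 kcal/mol.
A has the highest total (2.8 kcal/mol).

A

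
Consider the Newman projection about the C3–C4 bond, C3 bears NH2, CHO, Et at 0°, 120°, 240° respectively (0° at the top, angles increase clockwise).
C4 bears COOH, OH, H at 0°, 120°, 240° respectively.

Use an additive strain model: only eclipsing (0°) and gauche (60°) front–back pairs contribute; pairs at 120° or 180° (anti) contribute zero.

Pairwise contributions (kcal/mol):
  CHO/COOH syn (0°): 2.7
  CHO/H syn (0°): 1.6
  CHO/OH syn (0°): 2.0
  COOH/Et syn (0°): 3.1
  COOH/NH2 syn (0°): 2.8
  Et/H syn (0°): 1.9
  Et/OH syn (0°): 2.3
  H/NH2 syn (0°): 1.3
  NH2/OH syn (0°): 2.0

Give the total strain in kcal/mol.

This conformer is eclipsed. NH2 at 0° is eclipsed with COOH at 0° (2.8); CHO at 120° is eclipsed with OH at 120° (2.0); Et at 240° is eclipsed with H at 240° (1.9). Total 6.7 kcal/mol.

6.7 kcal/mol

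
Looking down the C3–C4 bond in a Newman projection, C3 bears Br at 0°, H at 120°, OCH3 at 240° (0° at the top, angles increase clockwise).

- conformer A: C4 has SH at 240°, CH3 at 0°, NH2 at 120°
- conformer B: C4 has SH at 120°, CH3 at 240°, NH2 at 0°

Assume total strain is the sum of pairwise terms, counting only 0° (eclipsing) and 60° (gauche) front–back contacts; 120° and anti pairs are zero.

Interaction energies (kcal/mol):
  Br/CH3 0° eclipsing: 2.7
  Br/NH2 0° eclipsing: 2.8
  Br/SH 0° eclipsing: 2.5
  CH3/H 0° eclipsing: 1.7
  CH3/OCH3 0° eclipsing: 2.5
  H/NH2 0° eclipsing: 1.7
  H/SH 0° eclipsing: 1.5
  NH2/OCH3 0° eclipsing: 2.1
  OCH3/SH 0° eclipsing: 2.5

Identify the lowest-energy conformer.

A (eclipsed): Br(0°)/CH3(0°) eclipsed 2.7; H(120°)/NH2(120°) eclipsed 1.7; OCH3(240°)/SH(240°) eclipsed 2.5 → 6.9 kcal/mol.
B (eclipsed): Br(0°)/NH2(0°) eclipsed 2.8; H(120°)/SH(120°) eclipsed 1.5; OCH3(240°)/CH3(240°) eclipsed 2.5 → 6.8 kcal/mol.
B has the lowest total (6.8 kcal/mol).

B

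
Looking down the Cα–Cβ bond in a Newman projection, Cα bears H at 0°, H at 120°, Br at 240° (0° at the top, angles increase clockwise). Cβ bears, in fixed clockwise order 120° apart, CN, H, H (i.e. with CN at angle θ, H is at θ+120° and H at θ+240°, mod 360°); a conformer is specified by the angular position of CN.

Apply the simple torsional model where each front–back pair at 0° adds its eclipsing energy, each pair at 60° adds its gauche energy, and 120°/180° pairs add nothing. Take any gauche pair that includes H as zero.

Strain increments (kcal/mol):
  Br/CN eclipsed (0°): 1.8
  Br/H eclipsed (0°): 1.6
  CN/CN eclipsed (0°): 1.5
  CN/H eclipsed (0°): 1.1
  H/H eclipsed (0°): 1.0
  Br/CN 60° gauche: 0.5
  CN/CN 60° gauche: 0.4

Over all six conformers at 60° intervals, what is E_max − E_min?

CN at 0° (eclipsed): H–CN eclipsed, H–H eclipsed, Br–H eclipsed; 1.1 + 1.0 + 1.6 = 3.7 kcal/mol.
CN at 60° (staggered): no non-H gauche contacts → 0.0 kcal/mol.
CN at 120° (eclipsed): H–H eclipsed, H–CN eclipsed, Br–H eclipsed; 1.0 + 1.1 + 1.6 = 3.7 kcal/mol.
CN at 180° (staggered): Br–CN gauche; 0.5 = 0.5 kcal/mol.
CN at 240° (eclipsed): H–H eclipsed, H–H eclipsed, Br–CN eclipsed; 1.0 + 1.0 + 1.8 = 3.8 kcal/mol.
CN at 300° (staggered): Br–CN gauche; 0.5 = 0.5 kcal/mol.
Max at 240° (3.8 kcal/mol), min at 60° (0.0 kcal/mol); barrier = 3.8 kcal/mol.

3.8 kcal/mol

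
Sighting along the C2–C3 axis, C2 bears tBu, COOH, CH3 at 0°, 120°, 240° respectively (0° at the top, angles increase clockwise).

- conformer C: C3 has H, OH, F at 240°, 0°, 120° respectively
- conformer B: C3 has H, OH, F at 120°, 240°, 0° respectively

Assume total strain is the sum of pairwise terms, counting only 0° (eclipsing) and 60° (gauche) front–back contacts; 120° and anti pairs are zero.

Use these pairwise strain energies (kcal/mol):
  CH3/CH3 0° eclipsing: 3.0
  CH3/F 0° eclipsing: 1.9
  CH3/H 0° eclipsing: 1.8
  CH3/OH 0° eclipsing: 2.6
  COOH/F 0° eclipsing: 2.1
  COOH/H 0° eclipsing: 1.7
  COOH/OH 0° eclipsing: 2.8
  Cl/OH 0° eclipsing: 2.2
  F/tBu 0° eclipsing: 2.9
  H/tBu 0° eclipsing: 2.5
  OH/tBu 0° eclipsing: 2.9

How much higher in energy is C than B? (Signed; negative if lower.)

-0.4 kcal/mol

C is eclipsed. tBu at 0° is eclipsed with OH at 0° (2.9); COOH at 120° is eclipsed with F at 120° (2.1); CH3 at 240° is eclipsed with H at 240° (1.8). Total 6.8 kcal/mol.
B is eclipsed. tBu at 0° is eclipsed with F at 0° (2.9); COOH at 120° is eclipsed with H at 120° (1.7); CH3 at 240° is eclipsed with OH at 240° (2.6). Total 7.2 kcal/mol.
E(C) − E(B) = 6.8 − 7.2 = -0.4 kcal/mol.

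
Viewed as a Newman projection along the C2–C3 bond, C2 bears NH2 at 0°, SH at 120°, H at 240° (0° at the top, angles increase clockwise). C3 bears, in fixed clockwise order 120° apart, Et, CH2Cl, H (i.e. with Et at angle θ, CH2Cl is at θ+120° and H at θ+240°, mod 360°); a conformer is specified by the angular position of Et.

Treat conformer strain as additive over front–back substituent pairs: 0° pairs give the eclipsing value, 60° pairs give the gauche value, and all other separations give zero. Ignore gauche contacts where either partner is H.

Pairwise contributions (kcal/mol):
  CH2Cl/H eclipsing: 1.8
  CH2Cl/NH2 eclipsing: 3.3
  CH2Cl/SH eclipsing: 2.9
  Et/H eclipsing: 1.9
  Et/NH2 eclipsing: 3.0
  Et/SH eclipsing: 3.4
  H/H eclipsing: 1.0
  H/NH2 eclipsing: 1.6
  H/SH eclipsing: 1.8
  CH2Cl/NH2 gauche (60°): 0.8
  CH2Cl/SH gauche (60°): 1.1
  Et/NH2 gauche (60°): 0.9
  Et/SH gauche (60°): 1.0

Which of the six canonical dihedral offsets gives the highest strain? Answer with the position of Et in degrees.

Et at 0° (eclipsed): NH2(0°)/Et(0°) eclipsed 3.0; SH(120°)/CH2Cl(120°) eclipsed 2.9; H(240°)/H(240°) eclipsed 1.0 → 6.9 kcal/mol.
Et at 60° (staggered): NH2(0°)/Et(60°) gauche 0.9; SH(120°)/Et(60°) gauche 1.0; SH(120°)/CH2Cl(180°) gauche 1.1 → 3.0 kcal/mol.
Et at 120° (eclipsed): NH2(0°)/H(0°) eclipsed 1.6; SH(120°)/Et(120°) eclipsed 3.4; H(240°)/CH2Cl(240°) eclipsed 1.8 → 6.8 kcal/mol.
Et at 180° (staggered): NH2(0°)/CH2Cl(300°) gauche 0.8; SH(120°)/Et(180°) gauche 1.0 → 1.8 kcal/mol.
Et at 240° (eclipsed): NH2(0°)/CH2Cl(0°) eclipsed 3.3; SH(120°)/H(120°) eclipsed 1.8; H(240°)/Et(240°) eclipsed 1.9 → 7.0 kcal/mol.
Et at 300° (staggered): NH2(0°)/Et(300°) gauche 0.9; NH2(0°)/CH2Cl(60°) gauche 0.8; SH(120°)/CH2Cl(60°) gauche 1.1 → 2.8 kcal/mol.
The maximum (7.0 kcal/mol) occurs with Et at 240°.

240°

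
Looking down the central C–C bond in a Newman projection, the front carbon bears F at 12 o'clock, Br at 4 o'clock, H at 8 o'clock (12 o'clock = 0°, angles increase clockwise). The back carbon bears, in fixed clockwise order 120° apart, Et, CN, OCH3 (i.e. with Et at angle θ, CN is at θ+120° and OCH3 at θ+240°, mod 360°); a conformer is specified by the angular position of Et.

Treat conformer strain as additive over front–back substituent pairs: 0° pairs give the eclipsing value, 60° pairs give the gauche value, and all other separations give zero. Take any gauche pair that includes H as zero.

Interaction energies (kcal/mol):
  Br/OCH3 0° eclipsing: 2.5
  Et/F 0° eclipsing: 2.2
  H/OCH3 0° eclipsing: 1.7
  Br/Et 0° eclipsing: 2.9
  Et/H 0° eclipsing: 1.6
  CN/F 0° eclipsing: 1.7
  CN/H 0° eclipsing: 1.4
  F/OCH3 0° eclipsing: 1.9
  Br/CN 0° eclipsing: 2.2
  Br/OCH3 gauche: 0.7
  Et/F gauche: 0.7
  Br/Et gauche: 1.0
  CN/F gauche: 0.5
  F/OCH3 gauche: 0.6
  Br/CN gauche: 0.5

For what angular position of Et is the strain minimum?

Et at 0° (eclipsed): F–Et eclipsed, Br–CN eclipsed, H–OCH3 eclipsed; 2.2 + 2.2 + 1.7 = 6.1 kcal/mol.
Et at 60° (staggered): F–Et gauche, F–OCH3 gauche, Br–Et gauche, Br–CN gauche; 0.7 + 0.6 + 1.0 + 0.5 = 2.8 kcal/mol.
Et at 120° (eclipsed): F–OCH3 eclipsed, Br–Et eclipsed, H–CN eclipsed; 1.9 + 2.9 + 1.4 = 6.2 kcal/mol.
Et at 180° (staggered): F–CN gauche, F–OCH3 gauche, Br–Et gauche, Br–OCH3 gauche; 0.5 + 0.6 + 1.0 + 0.7 = 2.8 kcal/mol.
Et at 240° (eclipsed): F–CN eclipsed, Br–OCH3 eclipsed, H–Et eclipsed; 1.7 + 2.5 + 1.6 = 5.8 kcal/mol.
Et at 300° (staggered): F–Et gauche, F–CN gauche, Br–CN gauche, Br–OCH3 gauche; 0.7 + 0.5 + 0.5 + 0.7 = 2.4 kcal/mol.
The minimum (2.4 kcal/mol) occurs with Et at 300°.

300°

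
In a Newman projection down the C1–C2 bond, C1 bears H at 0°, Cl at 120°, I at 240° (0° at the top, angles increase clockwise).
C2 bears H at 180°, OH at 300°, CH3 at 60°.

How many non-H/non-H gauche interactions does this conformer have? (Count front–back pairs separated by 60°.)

Non-H gauche pairs: Cl(120°)/CH3(60°); I(240°)/OH(300°) — 2 interactions.

2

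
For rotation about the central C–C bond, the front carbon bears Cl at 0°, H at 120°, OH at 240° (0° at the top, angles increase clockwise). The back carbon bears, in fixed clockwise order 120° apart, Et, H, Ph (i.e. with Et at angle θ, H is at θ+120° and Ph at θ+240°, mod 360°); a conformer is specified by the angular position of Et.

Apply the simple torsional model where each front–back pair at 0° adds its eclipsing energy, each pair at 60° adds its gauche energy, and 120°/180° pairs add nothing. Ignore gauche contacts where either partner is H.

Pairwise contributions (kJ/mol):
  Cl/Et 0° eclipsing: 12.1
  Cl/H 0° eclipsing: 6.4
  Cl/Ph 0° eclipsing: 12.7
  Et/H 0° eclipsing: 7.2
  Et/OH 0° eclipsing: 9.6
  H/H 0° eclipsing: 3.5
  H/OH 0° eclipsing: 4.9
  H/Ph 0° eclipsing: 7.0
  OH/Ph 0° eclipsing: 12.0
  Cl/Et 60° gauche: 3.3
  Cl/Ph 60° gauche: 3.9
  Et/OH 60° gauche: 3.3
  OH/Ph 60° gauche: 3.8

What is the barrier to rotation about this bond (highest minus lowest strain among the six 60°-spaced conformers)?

Et at 0° is eclipsed. Cl at 0° is eclipsed with Et at 0° (12.1); H at 120° is eclipsed with H at 120° (3.5); OH at 240° is eclipsed with Ph at 240° (12.0). Total 27.6 kJ/mol.
Et at 60° is staggered. Cl at 0° is gauche with Et at 60° (3.3); Cl at 0° is gauche with Ph at 300° (3.9); OH at 240° is gauche with Ph at 300° (3.8). Total 11.0 kJ/mol.
Et at 120° is eclipsed. Cl at 0° is eclipsed with Ph at 0° (12.7); H at 120° is eclipsed with Et at 120° (7.2); OH at 240° is eclipsed with H at 240° (4.9). Total 24.8 kJ/mol.
Et at 180° is staggered. Cl at 0° is gauche with Ph at 60° (3.9); OH at 240° is gauche with Et at 180° (3.3). Total 7.2 kJ/mol.
Et at 240° is eclipsed. Cl at 0° is eclipsed with H at 0° (6.4); H at 120° is eclipsed with Ph at 120° (7.0); OH at 240° is eclipsed with Et at 240° (9.6). Total 23.0 kJ/mol.
Et at 300° is staggered. Cl at 0° is gauche with Et at 300° (3.3); OH at 240° is gauche with Et at 300° (3.3); OH at 240° is gauche with Ph at 180° (3.8). Total 10.4 kJ/mol.
Max at 0° (27.6 kJ/mol), min at 180° (7.2 kJ/mol); barrier = 20.4 kJ/mol.

20.4 kJ/mol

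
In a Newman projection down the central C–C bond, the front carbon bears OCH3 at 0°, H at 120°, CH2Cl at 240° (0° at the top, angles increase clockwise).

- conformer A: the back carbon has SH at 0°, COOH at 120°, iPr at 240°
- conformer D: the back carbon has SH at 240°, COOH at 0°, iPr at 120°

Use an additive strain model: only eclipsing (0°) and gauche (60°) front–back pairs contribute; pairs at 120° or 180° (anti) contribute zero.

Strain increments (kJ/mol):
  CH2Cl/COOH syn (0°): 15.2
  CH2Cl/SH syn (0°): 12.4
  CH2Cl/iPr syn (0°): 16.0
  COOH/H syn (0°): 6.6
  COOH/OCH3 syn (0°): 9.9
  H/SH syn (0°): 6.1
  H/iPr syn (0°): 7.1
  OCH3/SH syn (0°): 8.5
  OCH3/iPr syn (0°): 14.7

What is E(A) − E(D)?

A (eclipsed): OCH3(0°)/SH(0°) eclipsed 8.5; H(120°)/COOH(120°) eclipsed 6.6; CH2Cl(240°)/iPr(240°) eclipsed 16.0 → 31.1 kJ/mol.
D (eclipsed): OCH3(0°)/COOH(0°) eclipsed 9.9; H(120°)/iPr(120°) eclipsed 7.1; CH2Cl(240°)/SH(240°) eclipsed 12.4 → 29.4 kJ/mol.
E(A) − E(D) = 31.1 − 29.4 = +1.7 kJ/mol.

+1.7 kJ/mol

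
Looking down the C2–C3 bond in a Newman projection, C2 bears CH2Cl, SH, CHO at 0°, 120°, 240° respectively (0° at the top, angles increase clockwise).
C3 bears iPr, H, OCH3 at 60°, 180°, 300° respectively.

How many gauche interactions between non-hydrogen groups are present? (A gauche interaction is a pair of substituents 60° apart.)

Non-H gauche pairs: CH2Cl(0°)/iPr(60°); CH2Cl(0°)/OCH3(300°); SH(120°)/iPr(60°); CHO(240°)/OCH3(300°) — 4 interactions.

4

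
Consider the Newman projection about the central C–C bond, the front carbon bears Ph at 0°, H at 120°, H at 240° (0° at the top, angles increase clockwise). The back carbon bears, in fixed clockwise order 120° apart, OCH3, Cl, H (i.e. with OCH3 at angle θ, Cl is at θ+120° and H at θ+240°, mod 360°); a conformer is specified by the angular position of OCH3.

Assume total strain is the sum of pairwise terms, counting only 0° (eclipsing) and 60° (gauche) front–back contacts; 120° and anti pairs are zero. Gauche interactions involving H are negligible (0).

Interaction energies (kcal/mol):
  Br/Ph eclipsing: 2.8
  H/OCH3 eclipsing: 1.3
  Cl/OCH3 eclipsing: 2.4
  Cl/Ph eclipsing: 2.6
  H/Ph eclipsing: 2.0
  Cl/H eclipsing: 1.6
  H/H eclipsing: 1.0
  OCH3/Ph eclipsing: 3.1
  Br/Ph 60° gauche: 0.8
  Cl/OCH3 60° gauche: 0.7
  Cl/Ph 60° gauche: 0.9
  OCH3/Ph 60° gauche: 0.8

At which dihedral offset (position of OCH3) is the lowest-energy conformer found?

OCH3 at 0° (eclipsed): Ph(0°)/OCH3(0°) eclipsed 3.1; H(120°)/Cl(120°) eclipsed 1.6; H(240°)/H(240°) eclipsed 1.0 → 5.7 kcal/mol.
OCH3 at 60° (staggered): Ph(0°)/OCH3(60°) gauche 0.8 → 0.8 kcal/mol.
OCH3 at 120° (eclipsed): Ph(0°)/H(0°) eclipsed 2.0; H(120°)/OCH3(120°) eclipsed 1.3; H(240°)/Cl(240°) eclipsed 1.6 → 4.9 kcal/mol.
OCH3 at 180° (staggered): Ph(0°)/Cl(300°) gauche 0.9 → 0.9 kcal/mol.
OCH3 at 240° (eclipsed): Ph(0°)/Cl(0°) eclipsed 2.6; H(120°)/H(120°) eclipsed 1.0; H(240°)/OCH3(240°) eclipsed 1.3 → 4.9 kcal/mol.
OCH3 at 300° (staggered): Ph(0°)/OCH3(300°) gauche 0.8; Ph(0°)/Cl(60°) gauche 0.9 → 1.7 kcal/mol.
The minimum (0.8 kcal/mol) occurs with OCH3 at 60°.

60°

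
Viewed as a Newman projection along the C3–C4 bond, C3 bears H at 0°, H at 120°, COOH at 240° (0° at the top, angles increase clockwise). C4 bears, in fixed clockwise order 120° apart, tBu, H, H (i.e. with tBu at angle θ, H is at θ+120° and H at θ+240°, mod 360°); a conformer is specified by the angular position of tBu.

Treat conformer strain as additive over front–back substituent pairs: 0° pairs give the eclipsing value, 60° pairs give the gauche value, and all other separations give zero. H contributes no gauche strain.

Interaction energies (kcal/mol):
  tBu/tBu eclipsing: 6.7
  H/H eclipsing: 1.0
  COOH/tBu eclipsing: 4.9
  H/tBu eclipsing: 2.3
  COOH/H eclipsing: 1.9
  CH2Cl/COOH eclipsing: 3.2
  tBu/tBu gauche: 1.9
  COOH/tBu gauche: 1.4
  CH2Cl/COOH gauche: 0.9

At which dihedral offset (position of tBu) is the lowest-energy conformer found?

60°

tBu at 0° (eclipsed): H–tBu eclipsed, H–H eclipsed, COOH–H eclipsed; 2.3 + 1.0 + 1.9 = 5.2 kcal/mol.
tBu at 60° (staggered): no non-H gauche contacts → 0.0 kcal/mol.
tBu at 120° (eclipsed): H–H eclipsed, H–tBu eclipsed, COOH–H eclipsed; 1.0 + 2.3 + 1.9 = 5.2 kcal/mol.
tBu at 180° (staggered): COOH–tBu gauche; 1.4 = 1.4 kcal/mol.
tBu at 240° (eclipsed): H–H eclipsed, H–H eclipsed, COOH–tBu eclipsed; 1.0 + 1.0 + 4.9 = 6.9 kcal/mol.
tBu at 300° (staggered): COOH–tBu gauche; 1.4 = 1.4 kcal/mol.
The minimum (0.0 kcal/mol) occurs with tBu at 60°.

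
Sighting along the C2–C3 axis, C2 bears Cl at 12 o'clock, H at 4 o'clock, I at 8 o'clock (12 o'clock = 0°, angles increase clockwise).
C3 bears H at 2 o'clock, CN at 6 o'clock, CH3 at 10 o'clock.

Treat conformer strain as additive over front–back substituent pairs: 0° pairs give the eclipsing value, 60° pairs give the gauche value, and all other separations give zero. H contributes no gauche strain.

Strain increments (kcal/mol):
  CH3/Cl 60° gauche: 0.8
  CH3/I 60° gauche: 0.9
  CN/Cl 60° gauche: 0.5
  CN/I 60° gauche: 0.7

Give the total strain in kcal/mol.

This conformer (staggered): Cl(0°)/CH3(300°) gauche 0.8; I(240°)/CN(180°) gauche 0.7; I(240°)/CH3(300°) gauche 0.9 → 2.4 kcal/mol.

2.4 kcal/mol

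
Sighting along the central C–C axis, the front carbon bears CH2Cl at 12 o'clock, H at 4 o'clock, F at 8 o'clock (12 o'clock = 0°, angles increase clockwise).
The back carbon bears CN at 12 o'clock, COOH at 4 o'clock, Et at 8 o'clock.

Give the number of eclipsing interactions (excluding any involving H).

Non-H eclipsing pairs: CH2Cl(0°)/CN(0°); F(240°)/Et(240°) — 2 interactions.

2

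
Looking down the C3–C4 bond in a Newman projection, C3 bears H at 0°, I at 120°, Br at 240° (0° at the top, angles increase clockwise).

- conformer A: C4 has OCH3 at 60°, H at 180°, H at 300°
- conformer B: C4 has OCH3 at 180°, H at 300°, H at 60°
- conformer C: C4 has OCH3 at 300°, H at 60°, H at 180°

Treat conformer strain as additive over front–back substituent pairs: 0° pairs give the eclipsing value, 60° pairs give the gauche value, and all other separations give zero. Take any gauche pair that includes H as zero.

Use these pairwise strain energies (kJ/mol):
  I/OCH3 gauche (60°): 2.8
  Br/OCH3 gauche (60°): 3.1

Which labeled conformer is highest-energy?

A (staggered): I(120°)/OCH3(60°) gauche 2.8 → 2.8 kJ/mol.
B (staggered): I(120°)/OCH3(180°) gauche 2.8; Br(240°)/OCH3(180°) gauche 3.1 → 5.9 kJ/mol.
C (staggered): Br(240°)/OCH3(300°) gauche 3.1 → 3.1 kJ/mol.
B has the highest total (5.9 kJ/mol).

B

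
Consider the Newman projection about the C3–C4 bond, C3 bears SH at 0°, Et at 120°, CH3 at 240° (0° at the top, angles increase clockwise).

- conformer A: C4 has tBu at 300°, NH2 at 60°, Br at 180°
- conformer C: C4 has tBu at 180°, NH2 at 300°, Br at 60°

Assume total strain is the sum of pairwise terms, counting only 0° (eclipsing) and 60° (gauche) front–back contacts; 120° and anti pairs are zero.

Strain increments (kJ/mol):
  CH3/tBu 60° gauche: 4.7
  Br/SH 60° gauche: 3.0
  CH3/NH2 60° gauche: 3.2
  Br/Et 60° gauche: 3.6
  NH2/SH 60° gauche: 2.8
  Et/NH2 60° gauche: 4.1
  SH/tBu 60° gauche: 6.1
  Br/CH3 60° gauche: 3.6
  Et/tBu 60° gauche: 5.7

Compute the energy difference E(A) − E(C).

+1.9 kJ/mol

A is staggered. SH at 0° is gauche with tBu at 300° (6.1); SH at 0° is gauche with NH2 at 60° (2.8); Et at 120° is gauche with NH2 at 60° (4.1); Et at 120° is gauche with Br at 180° (3.6); CH3 at 240° is gauche with tBu at 300° (4.7); CH3 at 240° is gauche with Br at 180° (3.6). Total 24.9 kJ/mol.
C is staggered. SH at 0° is gauche with NH2 at 300° (2.8); SH at 0° is gauche with Br at 60° (3.0); Et at 120° is gauche with tBu at 180° (5.7); Et at 120° is gauche with Br at 60° (3.6); CH3 at 240° is gauche with tBu at 180° (4.7); CH3 at 240° is gauche with NH2 at 300° (3.2). Total 23.0 kJ/mol.
E(A) − E(C) = 24.9 − 23.0 = +1.9 kJ/mol.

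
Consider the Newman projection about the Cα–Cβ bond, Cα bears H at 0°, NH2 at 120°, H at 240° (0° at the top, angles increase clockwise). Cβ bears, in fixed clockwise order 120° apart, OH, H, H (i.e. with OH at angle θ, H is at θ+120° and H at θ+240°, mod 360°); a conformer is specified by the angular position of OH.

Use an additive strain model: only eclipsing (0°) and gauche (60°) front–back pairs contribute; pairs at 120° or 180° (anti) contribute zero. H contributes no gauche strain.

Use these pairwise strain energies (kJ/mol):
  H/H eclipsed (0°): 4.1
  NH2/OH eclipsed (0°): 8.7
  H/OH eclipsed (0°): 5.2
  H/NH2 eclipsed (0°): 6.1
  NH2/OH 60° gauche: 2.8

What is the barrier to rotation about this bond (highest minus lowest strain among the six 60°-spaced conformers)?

16.9 kJ/mol

OH at 0° is eclipsed. H at 0° is eclipsed with OH at 0° (5.2); NH2 at 120° is eclipsed with H at 120° (6.1); H at 240° is eclipsed with H at 240° (4.1). Total 15.4 kJ/mol.
OH at 60° is staggered. NH2 at 120° is gauche with OH at 60° (2.8). Total 2.8 kJ/mol.
OH at 120° is eclipsed. H at 0° is eclipsed with H at 0° (4.1); NH2 at 120° is eclipsed with OH at 120° (8.7); H at 240° is eclipsed with H at 240° (4.1). Total 16.9 kJ/mol.
OH at 180° is staggered. NH2 at 120° is gauche with OH at 180° (2.8). Total 2.8 kJ/mol.
OH at 240° is eclipsed. H at 0° is eclipsed with H at 0° (4.1); NH2 at 120° is eclipsed with H at 120° (6.1); H at 240° is eclipsed with OH at 240° (5.2). Total 15.4 kJ/mol.
OH at 300° (staggered): no non-H gauche contacts → 0.0 kJ/mol.
Max at 120° (16.9 kJ/mol), min at 300° (0.0 kJ/mol); barrier = 16.9 kJ/mol.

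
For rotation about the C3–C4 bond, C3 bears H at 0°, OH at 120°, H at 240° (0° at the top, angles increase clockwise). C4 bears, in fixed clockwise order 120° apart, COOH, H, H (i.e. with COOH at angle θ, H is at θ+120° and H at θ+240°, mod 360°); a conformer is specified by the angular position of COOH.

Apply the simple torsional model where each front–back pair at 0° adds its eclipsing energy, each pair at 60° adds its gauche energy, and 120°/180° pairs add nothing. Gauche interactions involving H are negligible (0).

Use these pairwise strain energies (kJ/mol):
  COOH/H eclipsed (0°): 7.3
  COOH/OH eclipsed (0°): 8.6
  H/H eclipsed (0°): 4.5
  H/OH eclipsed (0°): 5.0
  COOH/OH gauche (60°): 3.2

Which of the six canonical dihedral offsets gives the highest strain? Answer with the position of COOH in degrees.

120°

COOH at 0° is eclipsed. H at 0° is eclipsed with COOH at 0° (7.3); OH at 120° is eclipsed with H at 120° (5.0); H at 240° is eclipsed with H at 240° (4.5). Total 16.8 kJ/mol.
COOH at 60° is staggered. OH at 120° is gauche with COOH at 60° (3.2). Total 3.2 kJ/mol.
COOH at 120° is eclipsed. H at 0° is eclipsed with H at 0° (4.5); OH at 120° is eclipsed with COOH at 120° (8.6); H at 240° is eclipsed with H at 240° (4.5). Total 17.6 kJ/mol.
COOH at 180° is staggered. OH at 120° is gauche with COOH at 180° (3.2). Total 3.2 kJ/mol.
COOH at 240° is eclipsed. H at 0° is eclipsed with H at 0° (4.5); OH at 120° is eclipsed with H at 120° (5.0); H at 240° is eclipsed with COOH at 240° (7.3). Total 16.8 kJ/mol.
COOH at 300° (staggered): no non-H gauche contacts → 0.0 kJ/mol.
The maximum (17.6 kJ/mol) occurs with COOH at 120°.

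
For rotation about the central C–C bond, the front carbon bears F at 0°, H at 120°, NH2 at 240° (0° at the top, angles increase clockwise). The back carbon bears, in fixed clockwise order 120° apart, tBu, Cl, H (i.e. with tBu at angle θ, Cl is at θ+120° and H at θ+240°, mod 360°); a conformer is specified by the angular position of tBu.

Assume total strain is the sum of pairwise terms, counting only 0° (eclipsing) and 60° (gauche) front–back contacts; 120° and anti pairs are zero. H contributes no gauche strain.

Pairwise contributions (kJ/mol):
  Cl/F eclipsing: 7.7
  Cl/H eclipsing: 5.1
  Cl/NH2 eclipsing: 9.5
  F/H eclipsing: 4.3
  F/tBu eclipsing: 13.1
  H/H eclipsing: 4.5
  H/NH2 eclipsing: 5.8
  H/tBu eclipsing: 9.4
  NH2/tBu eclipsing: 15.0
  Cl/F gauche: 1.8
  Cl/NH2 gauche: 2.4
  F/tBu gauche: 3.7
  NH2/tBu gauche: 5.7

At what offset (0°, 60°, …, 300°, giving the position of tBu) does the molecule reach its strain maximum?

tBu at 0° is eclipsed. F at 0° is eclipsed with tBu at 0° (13.1); H at 120° is eclipsed with Cl at 120° (5.1); NH2 at 240° is eclipsed with H at 240° (5.8). Total 24.0 kJ/mol.
tBu at 60° is staggered. F at 0° is gauche with tBu at 60° (3.7); NH2 at 240° is gauche with Cl at 180° (2.4). Total 6.1 kJ/mol.
tBu at 120° is eclipsed. F at 0° is eclipsed with H at 0° (4.3); H at 120° is eclipsed with tBu at 120° (9.4); NH2 at 240° is eclipsed with Cl at 240° (9.5). Total 23.2 kJ/mol.
tBu at 180° is staggered. F at 0° is gauche with Cl at 300° (1.8); NH2 at 240° is gauche with tBu at 180° (5.7); NH2 at 240° is gauche with Cl at 300° (2.4). Total 9.9 kJ/mol.
tBu at 240° is eclipsed. F at 0° is eclipsed with Cl at 0° (7.7); H at 120° is eclipsed with H at 120° (4.5); NH2 at 240° is eclipsed with tBu at 240° (15.0). Total 27.2 kJ/mol.
tBu at 300° is staggered. F at 0° is gauche with tBu at 300° (3.7); F at 0° is gauche with Cl at 60° (1.8); NH2 at 240° is gauche with tBu at 300° (5.7). Total 11.2 kJ/mol.
The maximum (27.2 kJ/mol) occurs with tBu at 240°.

240°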